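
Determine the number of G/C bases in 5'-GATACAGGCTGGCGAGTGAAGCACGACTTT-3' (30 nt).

Counting bases: C=6, T=6, A=8, G=10
G+C = 10 + 6 = 16

16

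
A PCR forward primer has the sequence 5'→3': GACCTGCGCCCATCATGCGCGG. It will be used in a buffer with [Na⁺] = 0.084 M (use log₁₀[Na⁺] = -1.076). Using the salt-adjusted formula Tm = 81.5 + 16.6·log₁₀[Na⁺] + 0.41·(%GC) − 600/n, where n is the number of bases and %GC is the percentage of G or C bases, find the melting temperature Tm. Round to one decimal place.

Length n = 22. Counting bases: G=7, A=3, T=3, C=9
G+C = 16, so %GC = 16/22 × 100 = 72.727%
Salt term: 16.6 × (-1.076) = -17.862
GC term: 0.41 × 72.727 = 29.818; length term: −600/22 = −27.273
Tm = 81.5 + (-17.862) + 29.818 − 27.273 = 66.183 → 66.2°C

66.2°C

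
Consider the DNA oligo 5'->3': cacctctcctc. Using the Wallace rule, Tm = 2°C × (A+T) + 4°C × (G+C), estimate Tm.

Scanning the sequence gives A=1, C=7, T=3, G=0.
AT pairs contribute 4, GC pairs contribute 7.
Tm = 4·7 + 2·4 = 28 + 8 = 36°C

36°C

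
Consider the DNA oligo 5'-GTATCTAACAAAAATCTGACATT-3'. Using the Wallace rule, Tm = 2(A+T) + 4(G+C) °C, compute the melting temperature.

Base counts: G=2, T=7, C=4, A=10
So N_AT = 17 and N_GC = 6.
Tm = 4·6 + 2·17 = 24 + 34 = 58°C

58°C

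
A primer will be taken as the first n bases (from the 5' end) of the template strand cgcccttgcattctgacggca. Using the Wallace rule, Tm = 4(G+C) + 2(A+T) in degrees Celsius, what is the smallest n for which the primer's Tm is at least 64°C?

n = 20

First 19 bases: CGCCCTTGCATTCTGACGG → Tm = 62°C (< 64°C)
First 20 bases: CGCCCTTGCATTCTGACGGC → Tm = 66°C (≥ 64°C)
Each additional base adds 2°C (A/T) or 4°C (G/C), so Tm is non-decreasing in n; n = 20 is the first length to reach 64°C.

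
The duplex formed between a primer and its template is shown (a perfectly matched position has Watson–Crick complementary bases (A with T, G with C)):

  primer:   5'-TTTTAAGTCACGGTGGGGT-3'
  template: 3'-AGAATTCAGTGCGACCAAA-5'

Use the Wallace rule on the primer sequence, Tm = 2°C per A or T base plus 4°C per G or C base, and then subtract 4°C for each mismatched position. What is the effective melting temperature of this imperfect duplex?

40°C

Primer base counts: A=3, T=7, G=7, C=2 → A+T=10, G+C=9
Perfect-match Tm = 2(10) + 4(9) = 20 + 36 = 56°C
Mismatches (positions where the bases are not complementary): 4 (at positions 2, 13, 17, 18)
Effective Tm = 56 − 4×4 = 56 − 16 = 40°C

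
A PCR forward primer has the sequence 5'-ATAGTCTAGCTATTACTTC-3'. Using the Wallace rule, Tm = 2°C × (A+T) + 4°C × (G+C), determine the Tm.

50°C

G=2, T=8, A=5, C=4
AT pairs contribute 13, GC pairs contribute 6.
Tm = 4·6 + 2·13 = 24 + 26 = 50°C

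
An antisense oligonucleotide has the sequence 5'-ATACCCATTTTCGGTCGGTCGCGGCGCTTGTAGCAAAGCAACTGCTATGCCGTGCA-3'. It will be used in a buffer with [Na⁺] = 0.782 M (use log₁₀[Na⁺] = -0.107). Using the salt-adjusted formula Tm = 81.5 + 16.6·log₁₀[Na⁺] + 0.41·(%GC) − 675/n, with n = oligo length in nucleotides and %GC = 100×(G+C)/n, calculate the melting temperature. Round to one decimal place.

90.4°C

Length n = 56. G=15, T=14, C=16, A=11
G+C = 31, so %GC = 31/56 × 100 = 55.357%
Salt term: 16.6 × (-0.107) = -1.776
GC term: 0.41 × 55.357 = 22.696; length term: −675/56 = −12.054
Tm = 81.5 + (-1.776) + 22.696 − 12.054 = 90.366 → 90.4°C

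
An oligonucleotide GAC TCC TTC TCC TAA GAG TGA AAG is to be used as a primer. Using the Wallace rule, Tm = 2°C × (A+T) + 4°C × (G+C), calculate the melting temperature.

Base counts: C=6, T=6, A=7, G=5
AT pairs contribute 13, GC pairs contribute 11.
Tm = 4·11 + 2·13 = 44 + 26 = 70°C

70°C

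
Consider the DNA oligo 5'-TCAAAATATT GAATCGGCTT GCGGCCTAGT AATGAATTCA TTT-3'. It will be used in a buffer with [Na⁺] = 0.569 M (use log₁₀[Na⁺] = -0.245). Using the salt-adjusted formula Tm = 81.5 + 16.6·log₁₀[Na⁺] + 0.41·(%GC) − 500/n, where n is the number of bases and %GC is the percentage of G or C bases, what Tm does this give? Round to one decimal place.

80.1°C

Length n = 43. Base counts: G=8, A=13, T=15, C=7
G+C = 15, so %GC = 15/43 × 100 = 34.884%
Salt term: 16.6 × (-0.245) = -4.067
GC term: 0.41 × 34.884 = 14.302; length term: −500/43 = −11.628
Tm = 81.5 + (-4.067) + 14.302 − 11.628 = 80.107 → 80.1°C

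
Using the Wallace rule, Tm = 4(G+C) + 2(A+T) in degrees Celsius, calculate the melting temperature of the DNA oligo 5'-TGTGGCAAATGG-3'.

36°C

Counting bases: G=5, T=3, A=3, C=1
AT pairs contribute 6, GC pairs contribute 6.
Tm = 2(6) + 4(6) = 12 + 24 = 36°C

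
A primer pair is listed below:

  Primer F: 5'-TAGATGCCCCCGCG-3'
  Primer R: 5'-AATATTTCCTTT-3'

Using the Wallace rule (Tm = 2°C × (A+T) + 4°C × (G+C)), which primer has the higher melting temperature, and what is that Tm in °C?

Primer F: A+T=4, G+C=10 → Tm = 2(4)+4(10) = 48°C
Primer R: A+T=10, G+C=2 → Tm = 2(10)+4(2) = 28°C
48°C vs 28°C → primer F is higher.

Primer F, 48°C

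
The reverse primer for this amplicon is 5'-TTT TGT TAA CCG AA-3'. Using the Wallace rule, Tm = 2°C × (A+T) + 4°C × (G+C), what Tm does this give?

T=6, A=4, G=2, C=2
So N_AT = 10 and N_GC = 4.
Tm = 4·4 + 2·10 = 16 + 20 = 36°C

36°C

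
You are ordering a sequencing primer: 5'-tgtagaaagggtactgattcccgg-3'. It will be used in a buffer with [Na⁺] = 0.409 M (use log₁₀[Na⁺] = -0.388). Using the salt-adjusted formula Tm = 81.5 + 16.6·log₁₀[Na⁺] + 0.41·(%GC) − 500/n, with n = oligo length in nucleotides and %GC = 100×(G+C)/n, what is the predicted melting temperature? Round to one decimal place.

74.7°C

Length n = 24. Scanning the sequence gives A=6, T=6, C=4, G=8.
G+C = 12, so %GC = 12/24 × 100 = 50%
Salt term: 16.6 × (-0.388) = -6.441
GC term: 0.41 × 50 = 20.5; length term: −500/24 = −20.833
Tm = 81.5 + (-6.441) + 20.5 − 20.833 = 74.726 → 74.7°C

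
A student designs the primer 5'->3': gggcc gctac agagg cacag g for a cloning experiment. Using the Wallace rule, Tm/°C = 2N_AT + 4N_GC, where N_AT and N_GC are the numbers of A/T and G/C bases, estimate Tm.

72°C

C=6, T=1, G=9, A=5
AT pairs contribute 6, GC pairs contribute 15.
Tm = 4·15 + 2·6 = 60 + 12 = 72°C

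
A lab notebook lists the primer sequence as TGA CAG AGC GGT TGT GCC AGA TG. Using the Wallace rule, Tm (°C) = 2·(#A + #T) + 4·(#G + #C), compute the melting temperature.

A=5, C=4, T=5, G=9
AT pairs contribute 10, GC pairs contribute 13.
Tm = 2(10) + 4(13) = 20 + 52 = 72°C

72°C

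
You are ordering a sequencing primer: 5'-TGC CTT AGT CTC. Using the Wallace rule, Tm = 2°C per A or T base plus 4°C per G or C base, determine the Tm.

Counting bases: T=5, A=1, C=4, G=2
So N_AT = 6 and N_GC = 6.
Tm = 2×6 + 4×6 = 36°C

36°C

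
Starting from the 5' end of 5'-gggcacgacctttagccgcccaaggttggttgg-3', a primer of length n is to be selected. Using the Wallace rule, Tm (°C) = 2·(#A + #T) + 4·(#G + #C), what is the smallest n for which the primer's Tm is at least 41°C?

First 12 bases: GGGCACGACCTT → Tm = 40°C (< 41°C)
First 13 bases: GGGCACGACCTTT → Tm = 42°C (≥ 41°C)
Since every base adds ≥2°C, Tm only increases with n, so the threshold is first crossed at n = 13.

n = 13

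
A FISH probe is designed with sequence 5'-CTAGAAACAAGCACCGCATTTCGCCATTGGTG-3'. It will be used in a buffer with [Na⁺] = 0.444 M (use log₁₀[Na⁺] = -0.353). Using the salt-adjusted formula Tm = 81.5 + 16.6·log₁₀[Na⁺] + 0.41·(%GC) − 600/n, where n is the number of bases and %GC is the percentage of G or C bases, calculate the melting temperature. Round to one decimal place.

77.4°C

Length n = 32. Base counts: A=9, G=7, T=7, C=9
G+C = 16, so %GC = 16/32 × 100 = 50%
Salt term: 16.6 × (-0.353) = -5.86
GC term: 0.41 × 50 = 20.5; length term: −600/32 = −18.75
Tm = 81.5 + (-5.86) + 20.5 − 18.75 = 77.39 → 77.4°C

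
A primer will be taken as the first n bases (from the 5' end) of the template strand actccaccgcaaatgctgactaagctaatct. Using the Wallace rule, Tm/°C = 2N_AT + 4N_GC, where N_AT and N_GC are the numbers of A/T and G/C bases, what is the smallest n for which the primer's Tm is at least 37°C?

n = 12

First 11 bases: ACTCCACCGCA → Tm = 36°C (< 37°C)
First 12 bases: ACTCCACCGCAA → Tm = 38°C (≥ 37°C)
Since every base adds ≥2°C, Tm only increases with n, so the threshold is first crossed at n = 12.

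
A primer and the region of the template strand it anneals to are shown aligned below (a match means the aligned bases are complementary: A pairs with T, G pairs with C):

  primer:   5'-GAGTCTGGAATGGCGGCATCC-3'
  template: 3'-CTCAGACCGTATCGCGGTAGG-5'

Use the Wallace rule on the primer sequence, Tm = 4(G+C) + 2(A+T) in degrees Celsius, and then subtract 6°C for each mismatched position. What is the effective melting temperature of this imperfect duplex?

50°C

Primer base counts: A=4, T=4, G=8, C=5 → A+T=8, G+C=13
Perfect-match Tm = 2(8) + 4(13) = 16 + 52 = 68°C
Mismatches (positions where the bases are not complementary): 3 (at positions 9, 12, 16)
Effective Tm = 68 − 3×6 = 68 − 18 = 50°C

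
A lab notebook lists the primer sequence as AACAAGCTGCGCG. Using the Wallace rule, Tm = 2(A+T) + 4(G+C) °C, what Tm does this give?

42°C

T=1, C=4, A=4, G=4
So N_AT = 5 and N_GC = 8.
Tm = 2(5) + 4(8) = 10 + 32 = 42°C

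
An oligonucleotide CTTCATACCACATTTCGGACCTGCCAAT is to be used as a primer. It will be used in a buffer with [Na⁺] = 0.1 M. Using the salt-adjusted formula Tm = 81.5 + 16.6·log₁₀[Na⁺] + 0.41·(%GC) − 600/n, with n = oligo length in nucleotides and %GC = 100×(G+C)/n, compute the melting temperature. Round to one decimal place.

Length n = 28. G=3, T=8, C=10, A=7
G+C = 13, so %GC = 13/28 × 100 = 46.429%
Salt term: 16.6 × (-1) = -16.6
GC term: 0.41 × 46.429 = 19.036; length term: −600/28 = −21.429
Tm = 81.5 + (-16.6) + 19.036 − 21.429 = 62.507 → 62.5°C

62.5°C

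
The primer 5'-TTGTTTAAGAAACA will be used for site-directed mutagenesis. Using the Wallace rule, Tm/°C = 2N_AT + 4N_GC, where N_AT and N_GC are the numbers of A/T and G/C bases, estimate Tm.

34°C

Base counts: C=1, A=6, T=5, G=2
AT pairs contribute 11, GC pairs contribute 3.
Tm = 2(11) + 4(3) = 22 + 12 = 34°C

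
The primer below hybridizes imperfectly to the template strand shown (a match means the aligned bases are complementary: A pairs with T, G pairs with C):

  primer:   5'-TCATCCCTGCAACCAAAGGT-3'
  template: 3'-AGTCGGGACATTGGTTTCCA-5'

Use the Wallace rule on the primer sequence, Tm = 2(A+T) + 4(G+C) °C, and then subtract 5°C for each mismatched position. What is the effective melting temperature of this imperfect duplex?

50°C

Primer base counts: A=6, T=4, G=3, C=7 → A+T=10, G+C=10
Perfect-match Tm = 2(10) + 4(10) = 20 + 40 = 60°C
Mismatches (positions where the bases are not complementary): 2 (at positions 4, 10)
Effective Tm = 60 − 2×5 = 60 − 10 = 50°C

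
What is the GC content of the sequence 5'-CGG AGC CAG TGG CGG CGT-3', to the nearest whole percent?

78%

A=2, T=2, C=5, G=9
G+C = 9 + 5 = 14 out of 18 bases
%GC = 14/18 × 100 = 77.78% ≈ 78%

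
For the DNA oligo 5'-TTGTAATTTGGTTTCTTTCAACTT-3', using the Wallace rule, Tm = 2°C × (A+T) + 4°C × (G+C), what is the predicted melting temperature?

60°C

C=3, A=4, G=3, T=14
So N_AT = 18 and N_GC = 6.
Tm = 2×18 + 4×6 = 60°C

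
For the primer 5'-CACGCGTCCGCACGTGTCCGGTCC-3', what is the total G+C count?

18

C=11, G=7, T=4, A=2
G+C = 7 + 11 = 18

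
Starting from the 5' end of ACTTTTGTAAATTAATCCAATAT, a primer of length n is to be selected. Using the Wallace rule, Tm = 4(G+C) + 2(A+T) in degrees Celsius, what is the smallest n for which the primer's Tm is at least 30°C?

n = 13

First 12 bases: ACTTTTGTAAAT → Tm = 28°C (< 30°C)
First 13 bases: ACTTTTGTAAATT → Tm = 30°C (≥ 30°C)
Each additional base adds 2°C (A/T) or 4°C (G/C), so Tm is non-decreasing in n; n = 13 is the first length to reach 30°C.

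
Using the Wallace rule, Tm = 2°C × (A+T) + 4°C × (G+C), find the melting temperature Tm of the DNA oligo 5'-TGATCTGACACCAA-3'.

Scanning the sequence gives A=5, G=2, T=3, C=4.
AT pairs contribute 8, GC pairs contribute 6.
Tm = 2×8 + 4×6 = 40°C

40°C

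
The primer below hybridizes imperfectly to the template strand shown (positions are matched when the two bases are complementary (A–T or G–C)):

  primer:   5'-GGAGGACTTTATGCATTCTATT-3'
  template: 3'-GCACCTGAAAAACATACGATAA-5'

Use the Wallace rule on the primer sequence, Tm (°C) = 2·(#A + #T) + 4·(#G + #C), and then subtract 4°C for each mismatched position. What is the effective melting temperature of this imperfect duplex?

40°C

Primer base counts: A=5, T=9, G=5, C=3 → A+T=14, G+C=8
Perfect-match Tm = 2(14) + 4(8) = 28 + 32 = 60°C
Mismatches (positions where the bases are not complementary): 5 (at positions 1, 3, 11, 14, 17)
Effective Tm = 60 − 5×4 = 60 − 20 = 40°C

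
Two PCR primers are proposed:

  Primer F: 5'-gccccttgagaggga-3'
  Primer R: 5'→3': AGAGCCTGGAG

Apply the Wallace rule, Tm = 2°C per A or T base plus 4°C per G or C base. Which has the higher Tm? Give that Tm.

Primer F: A+T=5, G+C=10 → Tm = 2(5)+4(10) = 50°C
Primer R: A+T=4, G+C=7 → Tm = 2(4)+4(7) = 36°C
50°C vs 36°C → primer F is higher.

Primer F, 50°C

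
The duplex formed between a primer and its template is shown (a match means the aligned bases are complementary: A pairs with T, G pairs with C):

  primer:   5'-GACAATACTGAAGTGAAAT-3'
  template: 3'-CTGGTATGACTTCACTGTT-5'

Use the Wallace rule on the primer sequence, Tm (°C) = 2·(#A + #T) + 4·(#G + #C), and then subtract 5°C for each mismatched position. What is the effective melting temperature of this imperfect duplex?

Primer base counts: A=9, T=4, G=4, C=2 → A+T=13, G+C=6
Perfect-match Tm = 2(13) + 4(6) = 26 + 24 = 50°C
Mismatches (positions where the bases are not complementary): 3 (at positions 4, 17, 19)
Effective Tm = 50 − 3×5 = 50 − 15 = 35°C

35°C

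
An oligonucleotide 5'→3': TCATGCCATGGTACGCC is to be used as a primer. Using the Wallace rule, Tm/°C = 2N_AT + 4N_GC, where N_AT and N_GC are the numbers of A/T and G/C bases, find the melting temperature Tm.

T=4, G=4, A=3, C=6
A+T = 7, G+C = 10
Tm = 2(7) + 4(10) = 14 + 40 = 54°C

54°C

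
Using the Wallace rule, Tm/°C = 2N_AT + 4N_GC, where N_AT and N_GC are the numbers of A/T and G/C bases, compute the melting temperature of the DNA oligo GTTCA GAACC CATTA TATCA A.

Base counts: C=5, T=6, A=8, G=2
A+T = 14, G+C = 7
Tm = 2×14 + 4×7 = 56°C

56°C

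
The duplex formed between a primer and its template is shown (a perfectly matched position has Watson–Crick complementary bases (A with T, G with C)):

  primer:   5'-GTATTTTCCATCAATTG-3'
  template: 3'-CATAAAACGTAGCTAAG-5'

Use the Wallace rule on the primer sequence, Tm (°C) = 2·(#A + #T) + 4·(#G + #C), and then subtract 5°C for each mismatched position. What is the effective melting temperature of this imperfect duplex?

29°C

Primer base counts: A=4, T=8, G=2, C=3 → A+T=12, G+C=5
Perfect-match Tm = 2(12) + 4(5) = 24 + 20 = 44°C
Mismatches (positions where the bases are not complementary): 3 (at positions 8, 13, 17)
Effective Tm = 44 − 3×5 = 44 − 15 = 29°C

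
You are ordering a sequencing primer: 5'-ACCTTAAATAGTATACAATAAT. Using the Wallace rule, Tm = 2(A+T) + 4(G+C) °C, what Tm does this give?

52°C

T=7, C=3, G=1, A=11
AT pairs contribute 18, GC pairs contribute 4.
Tm = 4·4 + 2·18 = 16 + 36 = 52°C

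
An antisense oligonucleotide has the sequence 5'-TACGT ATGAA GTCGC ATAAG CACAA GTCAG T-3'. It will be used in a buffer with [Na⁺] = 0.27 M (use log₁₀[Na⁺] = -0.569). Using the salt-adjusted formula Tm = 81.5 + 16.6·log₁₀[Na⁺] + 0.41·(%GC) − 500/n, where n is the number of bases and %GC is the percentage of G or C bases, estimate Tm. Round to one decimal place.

Length n = 31. G=7, C=6, A=11, T=7
G+C = 13, so %GC = 13/31 × 100 = 41.935%
Salt term: 16.6 × (-0.569) = -9.445
GC term: 0.41 × 41.935 = 17.193; length term: −500/31 = −16.129
Tm = 81.5 + (-9.445) + 17.193 − 16.129 = 73.119 → 73.1°C

73.1°C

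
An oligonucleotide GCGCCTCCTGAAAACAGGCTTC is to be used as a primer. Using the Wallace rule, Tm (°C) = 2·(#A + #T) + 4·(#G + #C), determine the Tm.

70°C

Base counts: T=4, G=5, C=8, A=5
AT pairs contribute 9, GC pairs contribute 13.
Tm = 4·13 + 2·9 = 52 + 18 = 70°C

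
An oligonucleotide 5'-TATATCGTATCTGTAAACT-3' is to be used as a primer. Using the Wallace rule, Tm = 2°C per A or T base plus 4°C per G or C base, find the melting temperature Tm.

A=6, C=3, T=8, G=2
AT pairs contribute 14, GC pairs contribute 5.
Tm = 2×14 + 4×5 = 48°C

48°C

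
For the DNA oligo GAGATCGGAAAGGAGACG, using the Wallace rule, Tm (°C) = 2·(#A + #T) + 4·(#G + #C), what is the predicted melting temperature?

56°C

Scanning the sequence gives C=2, G=8, A=7, T=1.
AT pairs contribute 8, GC pairs contribute 10.
Tm = 4·10 + 2·8 = 40 + 16 = 56°C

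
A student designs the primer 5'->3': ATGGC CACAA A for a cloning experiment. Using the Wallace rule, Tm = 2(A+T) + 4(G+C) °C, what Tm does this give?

32°C

Counting bases: G=2, C=3, T=1, A=5
A+T = 6, G+C = 5
Tm = 2(6) + 4(5) = 12 + 20 = 32°C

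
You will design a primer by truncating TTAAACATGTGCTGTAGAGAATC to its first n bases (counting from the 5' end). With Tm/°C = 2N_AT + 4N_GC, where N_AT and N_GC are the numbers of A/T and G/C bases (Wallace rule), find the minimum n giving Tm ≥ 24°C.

n = 10

First 9 bases: TTAAACATG → Tm = 22°C (< 24°C)
First 10 bases: TTAAACATGT → Tm = 24°C (≥ 24°C)
Each additional base adds 2°C (A/T) or 4°C (G/C), so Tm is non-decreasing in n; n = 10 is the first length to reach 24°C.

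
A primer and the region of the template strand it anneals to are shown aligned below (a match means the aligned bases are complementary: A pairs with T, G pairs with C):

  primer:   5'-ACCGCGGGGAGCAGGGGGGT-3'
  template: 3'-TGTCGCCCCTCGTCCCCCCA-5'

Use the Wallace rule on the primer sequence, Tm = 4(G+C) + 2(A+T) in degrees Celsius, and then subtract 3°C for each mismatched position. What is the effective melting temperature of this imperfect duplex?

Primer base counts: A=3, T=1, G=12, C=4 → A+T=4, G+C=16
Perfect-match Tm = 2(4) + 4(16) = 8 + 64 = 72°C
Mismatches (positions where the bases are not complementary): 1 (at position 3)
Effective Tm = 72 − 1×3 = 72 − 3 = 69°C

69°C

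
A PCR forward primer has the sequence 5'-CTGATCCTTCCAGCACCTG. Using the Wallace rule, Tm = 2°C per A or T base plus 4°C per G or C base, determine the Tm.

60°C

T=5, G=3, A=3, C=8
A+T = 8, G+C = 11
Tm = 4·11 + 2·8 = 44 + 16 = 60°C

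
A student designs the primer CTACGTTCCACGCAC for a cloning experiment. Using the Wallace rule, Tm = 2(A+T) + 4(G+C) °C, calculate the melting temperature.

48°C

Counting bases: G=2, C=7, T=3, A=3
AT pairs contribute 6, GC pairs contribute 9.
Tm = 2×6 + 4×9 = 48°C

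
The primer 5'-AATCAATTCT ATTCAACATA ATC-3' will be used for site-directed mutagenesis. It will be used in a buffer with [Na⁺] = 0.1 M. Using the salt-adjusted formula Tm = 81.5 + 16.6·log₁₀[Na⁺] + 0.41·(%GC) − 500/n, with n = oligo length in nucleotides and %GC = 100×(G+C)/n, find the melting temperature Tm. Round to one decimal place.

52.1°C

Length n = 23. Scanning the sequence gives C=5, T=8, A=10, G=0.
G+C = 5, so %GC = 5/23 × 100 = 21.739%
Salt term: 16.6 × (-1) = -16.6
GC term: 0.41 × 21.739 = 8.913; length term: −500/23 = −21.739
Tm = 81.5 + (-16.6) + 8.913 − 21.739 = 52.074 → 52.1°C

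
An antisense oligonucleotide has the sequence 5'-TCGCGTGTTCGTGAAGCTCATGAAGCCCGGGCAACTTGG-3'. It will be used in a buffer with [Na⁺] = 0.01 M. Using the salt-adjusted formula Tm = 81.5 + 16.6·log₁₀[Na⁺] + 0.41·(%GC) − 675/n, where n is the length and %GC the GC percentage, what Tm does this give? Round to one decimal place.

Length n = 39. C=10, A=7, T=9, G=13
G+C = 23, so %GC = 23/39 × 100 = 58.974%
Salt term: 16.6 × (-2) = -33.2
GC term: 0.41 × 58.974 = 24.179; length term: −675/39 = −17.308
Tm = 81.5 + (-33.2) + 24.179 − 17.308 = 55.171 → 55.2°C

55.2°C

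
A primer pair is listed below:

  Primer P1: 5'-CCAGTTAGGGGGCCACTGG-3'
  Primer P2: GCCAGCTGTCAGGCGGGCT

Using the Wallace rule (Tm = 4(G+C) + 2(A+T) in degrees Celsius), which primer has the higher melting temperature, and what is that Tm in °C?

Primer P2, 66°C

Primer P1: A+T=6, G+C=13 → Tm = 2(6)+4(13) = 64°C
Primer P2: A+T=5, G+C=14 → Tm = 2(5)+4(14) = 66°C
64°C vs 66°C → primer P2 is higher.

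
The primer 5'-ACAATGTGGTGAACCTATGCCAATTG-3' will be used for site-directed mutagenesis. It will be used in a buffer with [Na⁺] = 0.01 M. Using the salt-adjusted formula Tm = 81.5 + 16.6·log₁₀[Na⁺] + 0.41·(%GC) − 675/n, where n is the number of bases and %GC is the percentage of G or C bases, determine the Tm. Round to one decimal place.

Length n = 26. G=6, C=5, A=8, T=7
G+C = 11, so %GC = 11/26 × 100 = 42.308%
Salt term: 16.6 × (-2) = -33.2
GC term: 0.41 × 42.308 = 17.346; length term: −675/26 = −25.962
Tm = 81.5 + (-33.2) + 17.346 − 25.962 = 39.684 → 39.7°C

39.7°C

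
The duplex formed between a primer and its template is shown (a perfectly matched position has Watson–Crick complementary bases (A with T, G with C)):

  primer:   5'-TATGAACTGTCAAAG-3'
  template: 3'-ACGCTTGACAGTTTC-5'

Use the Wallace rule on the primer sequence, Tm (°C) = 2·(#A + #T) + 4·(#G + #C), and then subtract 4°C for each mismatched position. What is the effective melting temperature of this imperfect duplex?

32°C

Primer base counts: A=6, T=4, G=3, C=2 → A+T=10, G+C=5
Perfect-match Tm = 2(10) + 4(5) = 20 + 20 = 40°C
Mismatches (positions where the bases are not complementary): 2 (at positions 2, 3)
Effective Tm = 40 − 2×4 = 40 − 8 = 32°C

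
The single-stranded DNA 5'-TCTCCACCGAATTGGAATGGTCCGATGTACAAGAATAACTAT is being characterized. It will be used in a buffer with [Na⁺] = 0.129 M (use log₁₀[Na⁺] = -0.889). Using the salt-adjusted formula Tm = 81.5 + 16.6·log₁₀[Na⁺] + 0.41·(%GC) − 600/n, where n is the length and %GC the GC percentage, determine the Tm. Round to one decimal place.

69.1°C

Length n = 42. Scanning the sequence gives T=11, A=14, G=8, C=9.
G+C = 17, so %GC = 17/42 × 100 = 40.476%
Salt term: 16.6 × (-0.889) = -14.757
GC term: 0.41 × 40.476 = 16.595; length term: −600/42 = −14.286
Tm = 81.5 + (-14.757) + 16.595 − 14.286 = 69.052 → 69.1°C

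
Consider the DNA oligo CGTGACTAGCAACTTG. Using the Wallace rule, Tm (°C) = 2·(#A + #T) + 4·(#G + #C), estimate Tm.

48°C

T=4, C=4, G=4, A=4
A+T = 8, G+C = 8
Tm = 2(8) + 4(8) = 16 + 32 = 48°C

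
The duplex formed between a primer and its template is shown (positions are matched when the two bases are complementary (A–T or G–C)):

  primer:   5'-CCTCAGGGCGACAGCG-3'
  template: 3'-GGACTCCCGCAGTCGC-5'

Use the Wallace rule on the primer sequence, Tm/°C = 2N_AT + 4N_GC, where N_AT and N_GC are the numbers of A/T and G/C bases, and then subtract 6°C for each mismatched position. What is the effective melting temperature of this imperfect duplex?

Primer base counts: A=3, T=1, G=6, C=6 → A+T=4, G+C=12
Perfect-match Tm = 2(4) + 4(12) = 8 + 48 = 56°C
Mismatches (positions where the bases are not complementary): 2 (at positions 4, 11)
Effective Tm = 56 − 2×6 = 56 − 12 = 44°C

44°C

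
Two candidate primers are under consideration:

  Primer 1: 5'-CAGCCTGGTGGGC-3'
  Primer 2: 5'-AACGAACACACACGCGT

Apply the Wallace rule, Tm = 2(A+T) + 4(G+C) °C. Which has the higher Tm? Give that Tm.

Primer 2, 52°C

Primer 1: A+T=3, G+C=10 → Tm = 2(3)+4(10) = 46°C
Primer 2: A+T=8, G+C=9 → Tm = 2(8)+4(9) = 52°C
46°C vs 52°C → primer 2 is higher.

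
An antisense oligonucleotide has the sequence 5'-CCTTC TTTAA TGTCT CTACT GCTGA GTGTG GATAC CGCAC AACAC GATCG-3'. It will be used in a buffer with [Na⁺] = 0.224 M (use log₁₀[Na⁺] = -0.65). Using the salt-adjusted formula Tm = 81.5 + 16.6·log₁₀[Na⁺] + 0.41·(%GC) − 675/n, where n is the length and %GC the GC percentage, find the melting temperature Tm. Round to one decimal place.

Length n = 50. C=14, T=15, G=10, A=11
G+C = 24, so %GC = 24/50 × 100 = 48%
Salt term: 16.6 × (-0.65) = -10.79
GC term: 0.41 × 48 = 19.68; length term: −675/50 = −13.5
Tm = 81.5 + (-10.79) + 19.68 − 13.5 = 76.89 → 76.9°C

76.9°C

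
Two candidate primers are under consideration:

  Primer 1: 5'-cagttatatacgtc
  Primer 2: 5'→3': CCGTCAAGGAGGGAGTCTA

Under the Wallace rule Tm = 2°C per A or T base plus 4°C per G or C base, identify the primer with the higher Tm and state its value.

Primer 1: A+T=9, G+C=5 → Tm = 2(9)+4(5) = 38°C
Primer 2: A+T=8, G+C=11 → Tm = 2(8)+4(11) = 60°C
38°C vs 60°C → primer 2 is higher.

Primer 2, 60°C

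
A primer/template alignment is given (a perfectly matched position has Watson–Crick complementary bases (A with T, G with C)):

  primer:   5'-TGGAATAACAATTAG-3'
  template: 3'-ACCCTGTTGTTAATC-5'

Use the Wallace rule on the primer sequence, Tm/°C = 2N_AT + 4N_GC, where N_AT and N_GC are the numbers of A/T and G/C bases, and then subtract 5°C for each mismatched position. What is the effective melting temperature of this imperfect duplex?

28°C

Primer base counts: A=7, T=4, G=3, C=1 → A+T=11, G+C=4
Perfect-match Tm = 2(11) + 4(4) = 22 + 16 = 38°C
Mismatches (positions where the bases are not complementary): 2 (at positions 4, 6)
Effective Tm = 38 − 2×5 = 38 − 10 = 28°C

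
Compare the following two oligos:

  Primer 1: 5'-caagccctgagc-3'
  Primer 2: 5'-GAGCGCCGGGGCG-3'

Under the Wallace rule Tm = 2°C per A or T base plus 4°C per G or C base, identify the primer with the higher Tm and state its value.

Primer 1: A+T=4, G+C=8 → Tm = 2(4)+4(8) = 40°C
Primer 2: A+T=1, G+C=12 → Tm = 2(1)+4(12) = 50°C
40°C vs 50°C → primer 2 is higher.

Primer 2, 50°C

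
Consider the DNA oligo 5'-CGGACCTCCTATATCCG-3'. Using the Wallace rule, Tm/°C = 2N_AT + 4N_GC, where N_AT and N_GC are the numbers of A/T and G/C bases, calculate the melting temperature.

Base counts: T=4, C=7, G=3, A=3
AT pairs contribute 7, GC pairs contribute 10.
Tm = 2(7) + 4(10) = 14 + 40 = 54°C

54°C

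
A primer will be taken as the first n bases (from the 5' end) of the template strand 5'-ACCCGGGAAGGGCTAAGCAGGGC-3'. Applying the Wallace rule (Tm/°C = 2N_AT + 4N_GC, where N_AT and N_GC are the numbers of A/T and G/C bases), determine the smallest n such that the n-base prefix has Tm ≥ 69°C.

First 20 bases: ACCCGGGAAGGGCTAAGCAG → Tm = 66°C (< 69°C)
First 21 bases: ACCCGGGAAGGGCTAAGCAGG → Tm = 70°C (≥ 69°C)
Since every base adds ≥2°C, Tm only increases with n, so the threshold is first crossed at n = 21.

n = 21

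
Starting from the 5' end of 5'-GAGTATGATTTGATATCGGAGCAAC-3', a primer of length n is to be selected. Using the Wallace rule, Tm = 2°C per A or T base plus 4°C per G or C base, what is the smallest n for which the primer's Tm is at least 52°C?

First 18 bases: GAGTATGATTTGATATCG → Tm = 48°C (< 52°C)
First 19 bases: GAGTATGATTTGATATCGG → Tm = 52°C (≥ 52°C)
Each additional base adds 2°C (A/T) or 4°C (G/C), so Tm is non-decreasing in n; n = 19 is the first length to reach 52°C.

n = 19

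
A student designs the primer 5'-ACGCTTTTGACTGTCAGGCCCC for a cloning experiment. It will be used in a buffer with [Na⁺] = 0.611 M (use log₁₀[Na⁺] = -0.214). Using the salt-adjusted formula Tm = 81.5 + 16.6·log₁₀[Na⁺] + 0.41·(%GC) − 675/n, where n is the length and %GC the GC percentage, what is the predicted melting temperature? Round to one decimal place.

Length n = 22. C=8, G=5, T=6, A=3
G+C = 13, so %GC = 13/22 × 100 = 59.091%
Salt term: 16.6 × (-0.214) = -3.552
GC term: 0.41 × 59.091 = 24.227; length term: −675/22 = −30.682
Tm = 81.5 + (-3.552) + 24.227 − 30.682 = 71.493 → 71.5°C

71.5°C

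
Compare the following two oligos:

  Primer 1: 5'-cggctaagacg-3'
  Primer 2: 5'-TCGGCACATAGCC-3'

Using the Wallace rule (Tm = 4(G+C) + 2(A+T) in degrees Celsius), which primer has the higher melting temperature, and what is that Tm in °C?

Primer 1: A+T=4, G+C=7 → Tm = 2(4)+4(7) = 36°C
Primer 2: A+T=5, G+C=8 → Tm = 2(5)+4(8) = 42°C
36°C vs 42°C → primer 2 is higher.

Primer 2, 42°C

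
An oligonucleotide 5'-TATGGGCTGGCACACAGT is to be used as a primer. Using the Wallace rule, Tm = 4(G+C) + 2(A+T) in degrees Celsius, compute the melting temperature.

56°C

G=6, C=4, A=4, T=4
AT pairs contribute 8, GC pairs contribute 10.
Tm = 2(8) + 4(10) = 16 + 40 = 56°C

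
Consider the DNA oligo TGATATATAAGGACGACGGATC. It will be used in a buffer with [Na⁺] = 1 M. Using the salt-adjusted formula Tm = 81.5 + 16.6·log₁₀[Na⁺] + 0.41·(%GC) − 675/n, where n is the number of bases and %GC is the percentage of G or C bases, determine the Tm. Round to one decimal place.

67.6°C

Length n = 22. Counting bases: T=5, G=6, C=3, A=8
G+C = 9, so %GC = 9/22 × 100 = 40.909%
Salt term: 16.6 × (0) = 0
GC term: 0.41 × 40.909 = 16.773; length term: −675/22 = −30.682
Tm = 81.5 + (0) + 16.773 − 30.682 = 67.591 → 67.6°C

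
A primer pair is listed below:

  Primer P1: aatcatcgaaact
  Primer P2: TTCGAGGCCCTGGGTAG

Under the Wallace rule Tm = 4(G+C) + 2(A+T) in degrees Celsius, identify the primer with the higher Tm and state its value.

Primer P2, 56°C

Primer P1: A+T=9, G+C=4 → Tm = 2(9)+4(4) = 34°C
Primer P2: A+T=6, G+C=11 → Tm = 2(6)+4(11) = 56°C
34°C vs 56°C → primer P2 is higher.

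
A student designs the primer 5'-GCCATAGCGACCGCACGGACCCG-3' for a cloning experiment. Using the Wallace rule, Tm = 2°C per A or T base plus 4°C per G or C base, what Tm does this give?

Base counts: A=5, C=10, G=7, T=1
So N_AT = 6 and N_GC = 17.
Tm = 4·17 + 2·6 = 68 + 12 = 80°C

80°C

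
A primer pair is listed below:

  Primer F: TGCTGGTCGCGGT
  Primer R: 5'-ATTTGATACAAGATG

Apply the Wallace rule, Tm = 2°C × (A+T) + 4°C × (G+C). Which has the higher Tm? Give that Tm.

Primer F: A+T=4, G+C=9 → Tm = 2(4)+4(9) = 44°C
Primer R: A+T=11, G+C=4 → Tm = 2(11)+4(4) = 38°C
44°C vs 38°C → primer F is higher.

Primer F, 44°C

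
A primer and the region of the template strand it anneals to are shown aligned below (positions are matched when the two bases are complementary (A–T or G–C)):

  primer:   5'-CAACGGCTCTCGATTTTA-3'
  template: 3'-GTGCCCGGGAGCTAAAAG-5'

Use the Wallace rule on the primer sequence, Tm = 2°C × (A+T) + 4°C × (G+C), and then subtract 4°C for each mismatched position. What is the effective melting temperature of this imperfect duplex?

36°C

Primer base counts: A=4, T=6, G=3, C=5 → A+T=10, G+C=8
Perfect-match Tm = 2(10) + 4(8) = 20 + 32 = 52°C
Mismatches (positions where the bases are not complementary): 4 (at positions 3, 4, 8, 18)
Effective Tm = 52 − 4×4 = 52 − 16 = 36°C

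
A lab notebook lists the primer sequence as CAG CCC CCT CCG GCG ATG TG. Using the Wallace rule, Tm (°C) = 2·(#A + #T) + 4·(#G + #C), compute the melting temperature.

70°C

Base counts: G=6, A=2, T=3, C=9
So N_AT = 5 and N_GC = 15.
Tm = 4·15 + 2·5 = 60 + 10 = 70°C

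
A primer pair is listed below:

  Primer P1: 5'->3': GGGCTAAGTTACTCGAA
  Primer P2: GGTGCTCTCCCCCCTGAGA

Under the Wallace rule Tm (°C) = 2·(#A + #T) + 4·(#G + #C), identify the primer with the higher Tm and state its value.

Primer P1: A+T=9, G+C=8 → Tm = 2(9)+4(8) = 50°C
Primer P2: A+T=6, G+C=13 → Tm = 2(6)+4(13) = 64°C
50°C vs 64°C → primer P2 is higher.

Primer P2, 64°C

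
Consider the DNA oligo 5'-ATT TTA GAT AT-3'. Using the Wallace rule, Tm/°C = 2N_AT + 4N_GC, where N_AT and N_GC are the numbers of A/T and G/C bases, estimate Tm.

Base counts: A=4, C=0, G=1, T=6
So N_AT = 10 and N_GC = 1.
Tm = 2×10 + 4×1 = 24°C

24°C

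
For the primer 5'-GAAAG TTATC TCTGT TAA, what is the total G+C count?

5

Scanning the sequence gives T=7, A=6, G=3, C=2.
Total G or C: 3 + 2 = 5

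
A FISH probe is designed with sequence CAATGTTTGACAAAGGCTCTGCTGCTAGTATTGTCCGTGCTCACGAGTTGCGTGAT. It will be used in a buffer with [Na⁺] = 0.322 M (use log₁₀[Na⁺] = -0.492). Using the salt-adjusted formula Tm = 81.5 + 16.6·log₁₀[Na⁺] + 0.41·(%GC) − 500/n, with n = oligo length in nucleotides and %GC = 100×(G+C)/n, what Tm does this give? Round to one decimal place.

Length n = 56. C=12, T=18, G=15, A=11
G+C = 27, so %GC = 27/56 × 100 = 48.214%
Salt term: 16.6 × (-0.492) = -8.167
GC term: 0.41 × 48.214 = 19.768; length term: −500/56 = −8.929
Tm = 81.5 + (-8.167) + 19.768 − 8.929 = 84.172 → 84.2°C

84.2°C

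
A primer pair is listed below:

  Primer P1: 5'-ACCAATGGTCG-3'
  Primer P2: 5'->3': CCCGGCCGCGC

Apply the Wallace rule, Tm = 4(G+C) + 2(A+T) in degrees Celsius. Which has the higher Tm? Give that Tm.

Primer P2, 44°C

Primer P1: A+T=5, G+C=6 → Tm = 2(5)+4(6) = 34°C
Primer P2: A+T=0, G+C=11 → Tm = 2(0)+4(11) = 44°C
34°C vs 44°C → primer P2 is higher.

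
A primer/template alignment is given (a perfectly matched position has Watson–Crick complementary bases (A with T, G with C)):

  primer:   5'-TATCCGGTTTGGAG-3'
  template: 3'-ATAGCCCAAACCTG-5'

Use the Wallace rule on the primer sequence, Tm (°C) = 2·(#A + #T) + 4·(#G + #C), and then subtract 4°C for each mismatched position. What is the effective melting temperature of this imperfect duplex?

34°C

Primer base counts: A=2, T=5, G=5, C=2 → A+T=7, G+C=7
Perfect-match Tm = 2(7) + 4(7) = 14 + 28 = 42°C
Mismatches (positions where the bases are not complementary): 2 (at positions 5, 14)
Effective Tm = 42 − 2×4 = 42 − 8 = 34°C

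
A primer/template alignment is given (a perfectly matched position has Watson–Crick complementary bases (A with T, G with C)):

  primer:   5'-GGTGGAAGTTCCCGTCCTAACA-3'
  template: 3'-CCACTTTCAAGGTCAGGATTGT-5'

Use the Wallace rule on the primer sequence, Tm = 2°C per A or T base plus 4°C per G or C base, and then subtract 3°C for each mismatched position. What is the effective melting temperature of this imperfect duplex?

Primer base counts: A=5, T=5, G=6, C=6 → A+T=10, G+C=12
Perfect-match Tm = 2(10) + 4(12) = 20 + 48 = 68°C
Mismatches (positions where the bases are not complementary): 2 (at positions 5, 13)
Effective Tm = 68 − 2×3 = 68 − 6 = 62°C

62°C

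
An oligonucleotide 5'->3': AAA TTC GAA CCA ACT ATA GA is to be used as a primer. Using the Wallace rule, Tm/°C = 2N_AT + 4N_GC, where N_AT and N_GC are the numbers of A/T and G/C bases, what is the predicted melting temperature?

G=2, T=4, A=10, C=4
A+T = 14, G+C = 6
Tm = 4·6 + 2·14 = 24 + 28 = 52°C

52°C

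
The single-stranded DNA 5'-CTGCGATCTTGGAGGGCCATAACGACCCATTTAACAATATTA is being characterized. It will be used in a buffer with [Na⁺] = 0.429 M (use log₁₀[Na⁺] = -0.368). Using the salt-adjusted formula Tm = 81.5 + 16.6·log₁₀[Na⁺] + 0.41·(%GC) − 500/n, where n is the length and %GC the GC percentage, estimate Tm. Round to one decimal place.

Length n = 42. Base counts: G=8, T=11, C=10, A=13
G+C = 18, so %GC = 18/42 × 100 = 42.857%
Salt term: 16.6 × (-0.368) = -6.109
GC term: 0.41 × 42.857 = 17.571; length term: −500/42 = −11.905
Tm = 81.5 + (-6.109) + 17.571 − 11.905 = 81.057 → 81.1°C

81.1°C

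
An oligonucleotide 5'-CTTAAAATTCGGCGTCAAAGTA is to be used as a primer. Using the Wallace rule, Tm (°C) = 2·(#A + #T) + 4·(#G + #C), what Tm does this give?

60°C

A=8, G=4, T=6, C=4
AT pairs contribute 14, GC pairs contribute 8.
Tm = 2×14 + 4×8 = 60°C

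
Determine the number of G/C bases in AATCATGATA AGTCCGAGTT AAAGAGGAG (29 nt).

Scanning the sequence gives C=3, A=12, T=6, G=8.
G+C = 8 + 3 = 11

11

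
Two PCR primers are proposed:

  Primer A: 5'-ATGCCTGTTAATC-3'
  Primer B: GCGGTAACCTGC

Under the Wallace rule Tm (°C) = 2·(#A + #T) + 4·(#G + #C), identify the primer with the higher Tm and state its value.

Primer A: A+T=8, G+C=5 → Tm = 2(8)+4(5) = 36°C
Primer B: A+T=4, G+C=8 → Tm = 2(4)+4(8) = 40°C
36°C vs 40°C → primer B is higher.

Primer B, 40°C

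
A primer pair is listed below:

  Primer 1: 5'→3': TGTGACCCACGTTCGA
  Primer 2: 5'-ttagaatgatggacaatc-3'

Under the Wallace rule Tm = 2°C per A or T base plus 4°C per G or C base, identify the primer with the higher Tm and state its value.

Primer 1: A+T=7, G+C=9 → Tm = 2(7)+4(9) = 50°C
Primer 2: A+T=12, G+C=6 → Tm = 2(12)+4(6) = 48°C
50°C vs 48°C → primer 1 is higher.

Primer 1, 50°C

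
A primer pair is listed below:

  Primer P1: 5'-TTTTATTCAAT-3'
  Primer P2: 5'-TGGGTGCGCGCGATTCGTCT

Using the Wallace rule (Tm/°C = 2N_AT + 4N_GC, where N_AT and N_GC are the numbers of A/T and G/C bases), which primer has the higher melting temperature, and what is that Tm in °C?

Primer P2, 66°C

Primer P1: A+T=10, G+C=1 → Tm = 2(10)+4(1) = 24°C
Primer P2: A+T=7, G+C=13 → Tm = 2(7)+4(13) = 66°C
24°C vs 66°C → primer P2 is higher.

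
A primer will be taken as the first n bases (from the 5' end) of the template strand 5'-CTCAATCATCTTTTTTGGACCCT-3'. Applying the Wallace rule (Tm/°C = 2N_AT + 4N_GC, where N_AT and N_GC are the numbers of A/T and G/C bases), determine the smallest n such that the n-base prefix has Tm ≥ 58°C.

n = 21

First 20 bases: CTCAATCATCTTTTTTGGAC → Tm = 54°C (< 58°C)
First 21 bases: CTCAATCATCTTTTTTGGACC → Tm = 58°C (≥ 58°C)
Each additional base adds 2°C (A/T) or 4°C (G/C), so Tm is non-decreasing in n; n = 21 is the first length to reach 58°C.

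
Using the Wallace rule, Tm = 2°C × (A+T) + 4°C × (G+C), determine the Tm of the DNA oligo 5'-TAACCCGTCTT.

32°C

Counting bases: G=1, A=2, T=4, C=4
AT pairs contribute 6, GC pairs contribute 5.
Tm = 4·5 + 2·6 = 20 + 12 = 32°C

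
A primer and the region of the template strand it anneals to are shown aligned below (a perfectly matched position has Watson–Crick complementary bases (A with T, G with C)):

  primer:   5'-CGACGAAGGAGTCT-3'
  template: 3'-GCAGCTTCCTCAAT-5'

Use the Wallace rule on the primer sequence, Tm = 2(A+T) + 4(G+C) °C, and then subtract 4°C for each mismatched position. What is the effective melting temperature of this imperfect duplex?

32°C

Primer base counts: A=4, T=2, G=5, C=3 → A+T=6, G+C=8
Perfect-match Tm = 2(6) + 4(8) = 12 + 32 = 44°C
Mismatches (positions where the bases are not complementary): 3 (at positions 3, 13, 14)
Effective Tm = 44 − 3×4 = 44 − 12 = 32°C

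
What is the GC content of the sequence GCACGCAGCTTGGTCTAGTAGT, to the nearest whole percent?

55%

Scanning the sequence gives A=4, G=7, C=5, T=6.
G+C = 7 + 5 = 12 out of 22 bases
%GC = 12/22 × 100 = 54.55% ≈ 55%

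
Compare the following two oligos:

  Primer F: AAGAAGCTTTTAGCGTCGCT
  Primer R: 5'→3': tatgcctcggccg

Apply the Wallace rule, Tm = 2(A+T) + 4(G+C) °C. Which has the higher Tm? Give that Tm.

Primer F, 58°C

Primer F: A+T=11, G+C=9 → Tm = 2(11)+4(9) = 58°C
Primer R: A+T=4, G+C=9 → Tm = 2(4)+4(9) = 44°C
58°C vs 44°C → primer F is higher.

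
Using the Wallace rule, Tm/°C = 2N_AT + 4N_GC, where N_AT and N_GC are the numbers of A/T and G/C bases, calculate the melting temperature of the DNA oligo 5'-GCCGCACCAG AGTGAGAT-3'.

58°C

Base counts: A=5, T=2, G=6, C=5
A+T = 7, G+C = 11
Tm = 2(7) + 4(11) = 14 + 44 = 58°C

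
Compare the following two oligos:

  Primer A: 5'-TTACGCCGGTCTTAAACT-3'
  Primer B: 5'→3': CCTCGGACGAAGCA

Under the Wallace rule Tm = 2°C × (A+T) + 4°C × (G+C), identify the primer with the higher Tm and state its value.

Primer A: A+T=10, G+C=8 → Tm = 2(10)+4(8) = 52°C
Primer B: A+T=5, G+C=9 → Tm = 2(5)+4(9) = 46°C
52°C vs 46°C → primer A is higher.

Primer A, 52°C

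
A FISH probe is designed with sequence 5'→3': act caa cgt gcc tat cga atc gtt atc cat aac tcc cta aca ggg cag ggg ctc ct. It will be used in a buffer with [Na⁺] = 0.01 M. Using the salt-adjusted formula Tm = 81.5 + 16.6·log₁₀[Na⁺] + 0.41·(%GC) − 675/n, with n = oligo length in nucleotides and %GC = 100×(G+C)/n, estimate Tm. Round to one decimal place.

57.5°C

Length n = 56. Scanning the sequence gives G=11, C=18, A=14, T=13.
G+C = 29, so %GC = 29/56 × 100 = 51.786%
Salt term: 16.6 × (-2) = -33.2
GC term: 0.41 × 51.786 = 21.232; length term: −675/56 = −12.054
Tm = 81.5 + (-33.2) + 21.232 − 12.054 = 57.478 → 57.5°C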